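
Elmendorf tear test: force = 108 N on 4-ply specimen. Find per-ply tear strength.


Formula: Per-ply strength = Total force / Number of plies
Per-ply = 108 N / 4
Per-ply = 27 N

27 N


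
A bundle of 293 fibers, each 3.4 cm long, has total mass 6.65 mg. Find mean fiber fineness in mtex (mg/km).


Formula: fineness (mtex) = mass (mg) / total length (km) = (mass_mg / total_length_m) * 1000
Step 1: Convert fiber length: 3.4 cm = 0.034 m
Step 2: Total fiber length = 293 * 0.034 = 9.962 m
Step 3: Linear density = 6.65 mg / 9.962 m = 0.6675 mg/m
Step 4: fineness = 0.6675 * 1000 = 667.5 mtex

667.5 mtex


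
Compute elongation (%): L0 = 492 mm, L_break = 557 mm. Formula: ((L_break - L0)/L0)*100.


Formula: Elongation (%) = ((L_break - L0) / L0) * 100
Step 1: Extension = 557 - 492 = 65 mm
Step 2: Elongation = (65 / 492) * 100
Step 3: Elongation = 0.132114 * 100 = 13.2114% ≈ 13.2%

13.2%


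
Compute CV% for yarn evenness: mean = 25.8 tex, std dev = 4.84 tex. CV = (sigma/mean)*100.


Formula: CV% = (standard deviation / mean) * 100
Step 1: Ratio = 4.84 / 25.8 = 0.187597
Step 2: CV% = 0.187597 * 100 = 18.7597% ≈ 18.8%

18.8%


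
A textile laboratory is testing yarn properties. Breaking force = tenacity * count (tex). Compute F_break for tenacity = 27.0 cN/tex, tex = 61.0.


Formula: Breaking force = Tenacity * Linear density
F = 27.0 cN/tex * 61.0 tex
F = 1647.00 cN

1647.00 cN


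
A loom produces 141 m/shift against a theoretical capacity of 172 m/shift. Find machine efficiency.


Formula: Efficiency% = (Actual output / Theoretical output) * 100
Efficiency% = (141 / 172) * 100
Efficiency% = 0.819767 * 100 = 81.9767% ≈ 82.0%

82.0%


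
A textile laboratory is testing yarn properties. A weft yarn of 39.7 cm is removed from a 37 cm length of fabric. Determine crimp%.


Formula: Crimp% = ((L_yarn - L_fabric) / L_fabric) * 100
Step 1: Extension = 39.7 - 37 = 2.7 cm
Step 2: Crimp% = (2.7 / 37) * 100
Step 3: Crimp% = 0.072973 * 100 = 7.2973% ≈ 7.3%

7.3%


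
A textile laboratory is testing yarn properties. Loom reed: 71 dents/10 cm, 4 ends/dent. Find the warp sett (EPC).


Formula: EPC = (dents per 10 cm * ends per dent) / 10
Step 1: Total ends per 10 cm = 71 * 4 = 284
Step 2: EPC = 284 / 10 = 28.4 ends/cm

28.4 ends/cm


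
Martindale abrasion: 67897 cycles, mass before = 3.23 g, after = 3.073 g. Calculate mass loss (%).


Formula: Mass loss% = ((m_before - m_after) / m_before) * 100
Step 1: Mass loss = 3.23 - 3.073 = 0.157 g
Step 2: Ratio = 0.157 / 3.23 = 0.0486068
Step 3: Mass loss% = 0.0486068 * 100 = 4.86068% ≈ 4.86%

4.86%


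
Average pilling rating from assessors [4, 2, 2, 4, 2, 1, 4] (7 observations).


Formula: Mean = sum / count
Sum = 4 + 2 + 2 + 4 + 2 + 1 + 4 = 19
Mean = 19 / 7 = 2.7

2.7


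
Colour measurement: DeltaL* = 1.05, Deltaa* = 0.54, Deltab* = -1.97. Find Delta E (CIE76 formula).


Formula: Delta E = sqrt(dL*^2 + da*^2 + db*^2)
Step 1: dL*^2 = 1.05^2 = 1.1025
Step 2: da*^2 = 0.54^2 = 0.2916
Step 3: db*^2 = (-1.97)^2 = 3.8809
Step 4: Sum = 1.1025 + 0.2916 + 3.8809 = 5.275
Step 5: Delta E = sqrt(5.275) = 2.3

2.3 Delta E


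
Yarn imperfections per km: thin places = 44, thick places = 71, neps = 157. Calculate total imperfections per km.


Formula: Total = thin places + thick places + neps
Total = 44 + 71 + 157
Total = 272 imperfections/km

272 imperfections/km


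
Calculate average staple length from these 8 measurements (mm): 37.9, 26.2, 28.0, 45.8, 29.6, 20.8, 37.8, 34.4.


Formula: Mean = sum of lengths / count
Sum = 37.9 + 26.2 + 28.0 + 45.8 + 29.6 + 20.8 + 37.8 + 34.4
Sum = 260.5 mm
Mean = 260.5 / 8 = 32.56 mm

32.56 mm


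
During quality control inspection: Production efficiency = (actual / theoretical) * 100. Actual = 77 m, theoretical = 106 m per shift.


Formula: Efficiency% = (Actual output / Theoretical output) * 100
Efficiency% = (77 / 106) * 100
Efficiency% = 0.726415 * 100 = 72.6415% ≈ 72.6%

72.6%


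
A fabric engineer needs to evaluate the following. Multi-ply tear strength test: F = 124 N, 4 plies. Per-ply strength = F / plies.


Formula: Per-ply strength = Total force / Number of plies
Per-ply = 124 N / 4
Per-ply = 31 N

31 N


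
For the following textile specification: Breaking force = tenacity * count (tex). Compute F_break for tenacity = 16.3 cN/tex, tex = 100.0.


Formula: Breaking force = Tenacity * Linear density
F = 16.3 cN/tex * 100.0 tex
F = 1630.00 cN

1630.00 cN


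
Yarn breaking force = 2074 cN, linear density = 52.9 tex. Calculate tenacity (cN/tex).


Formula: Tenacity = Breaking force / Linear density
Tenacity = 2074 cN / 52.9 tex
Tenacity = 39.21 cN/tex

39.21 cN/tex


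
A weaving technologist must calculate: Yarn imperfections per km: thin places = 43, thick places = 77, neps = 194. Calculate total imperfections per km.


Formula: Total = thin places + thick places + neps
Total = 43 + 77 + 194
Total = 314 imperfections/km

314 imperfections/km


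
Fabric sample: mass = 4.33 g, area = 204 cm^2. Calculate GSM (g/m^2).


Formula: GSM = mass_g / area_m2
Step 1: Convert area: 204 cm^2 = 204 / 10000 = 0.0204 m^2
Step 2: GSM = 4.33 g / 0.0204 m^2 = 212.3 g/m^2

212.3 g/m^2


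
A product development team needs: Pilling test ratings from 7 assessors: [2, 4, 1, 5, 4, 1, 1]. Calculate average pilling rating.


Formula: Mean = sum / count
Sum = 2 + 4 + 1 + 5 + 4 + 1 + 1 = 18
Mean = 18 / 7 = 2.6

2.6


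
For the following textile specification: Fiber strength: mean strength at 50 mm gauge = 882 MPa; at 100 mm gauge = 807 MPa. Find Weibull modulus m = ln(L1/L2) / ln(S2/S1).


Formula: m = ln(L1/L2) / ln(S2/S1)
Step 1: ln(L1/L2) = ln(50/100) = -0.69315
Step 2: S2/S1 = 807/882 = 0.91497
Step 3: ln(S2/S1) = ln(0.91497) = -0.08886
Step 4: m = -0.69315 / -0.08886 = 7.80

7.80 (Weibull m)


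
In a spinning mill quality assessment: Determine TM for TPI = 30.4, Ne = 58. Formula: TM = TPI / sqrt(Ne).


Formula: TM = TPI / sqrt(Ne)
Step 1: sqrt(Ne) = sqrt(58) = 7.6158
Step 2: TM = 30.4 / 7.6158 = 3.99

3.99 TM


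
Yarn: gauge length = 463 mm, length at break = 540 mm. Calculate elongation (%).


Formula: Elongation (%) = ((L_break - L0) / L0) * 100
Step 1: Extension = 540 - 463 = 77 mm
Step 2: Elongation = (77 / 463) * 100
Step 3: Elongation = 0.166307 * 100 = 16.6307% ≈ 16.6%

16.6%


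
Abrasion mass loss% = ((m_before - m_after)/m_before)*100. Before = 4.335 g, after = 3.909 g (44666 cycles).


Formula: Mass loss% = ((m_before - m_after) / m_before) * 100
Step 1: Mass loss = 4.335 - 3.909 = 0.426 g
Step 2: Ratio = 0.426 / 4.335 = 0.0982699
Step 3: Mass loss% = 0.0982699 * 100 = 9.82699% ≈ 9.83%

9.83%


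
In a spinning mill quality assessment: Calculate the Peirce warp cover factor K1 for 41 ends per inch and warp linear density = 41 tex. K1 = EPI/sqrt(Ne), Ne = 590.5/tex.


Formula: K1 = EPI / sqrt(Ne), with Ne = 590.5 / tex_warp
Step 1: Ne = 590.5 / 41 = 14.402
Step 2: sqrt(Ne) = sqrt(14.402) = 3.795
Step 3: K1 = 41 / 3.795 = 10.8

10.8


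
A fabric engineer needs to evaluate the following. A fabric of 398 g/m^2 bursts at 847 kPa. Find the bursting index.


Formula: Bursting Index = Bursting Strength / Fabric GSM
BI = 847 kPa / 398 g/m^2
BI = 2.128 kPa/(g/m^2)

2.128 kPa/(g/m^2)


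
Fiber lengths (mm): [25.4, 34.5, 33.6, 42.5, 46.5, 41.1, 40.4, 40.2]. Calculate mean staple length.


Formula: Mean = sum of lengths / count
Sum = 25.4 + 34.5 + 33.6 + 42.5 + 46.5 + 41.1 + 40.4 + 40.2
Sum = 304.2 mm
Mean = 304.2 / 8 = 38.03 mm

38.03 mm


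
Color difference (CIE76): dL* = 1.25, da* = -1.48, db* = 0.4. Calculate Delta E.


Formula: Delta E = sqrt(dL*^2 + da*^2 + db*^2)
Step 1: dL*^2 = 1.25^2 = 1.5625
Step 2: da*^2 = (-1.48)^2 = 2.1904
Step 3: db*^2 = 0.4^2 = 0.16
Step 4: Sum = 1.5625 + 2.1904 + 0.16 = 3.9129
Step 5: Delta E = sqrt(3.9129) = 1.98

1.98 Delta E


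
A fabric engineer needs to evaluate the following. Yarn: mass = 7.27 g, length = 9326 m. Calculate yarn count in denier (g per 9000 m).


Formula: den = (mass_g / length_m) * 9000
Substituting: den = (7.27 / 9326) * 9000
Intermediate: 7.27 / 9326 = 0.00077954 g/m
den = 0.00077954 * 9000 = 7.0 denier

7.0 denier


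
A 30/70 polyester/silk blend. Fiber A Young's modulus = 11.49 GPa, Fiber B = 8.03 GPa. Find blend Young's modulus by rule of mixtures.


Formula: Blend property = (fraction_A * property_A) + (fraction_B * property_B)
Step 1: Contribution A = 30/100 * 11.49 GPa = 3.447 GPa
Step 2: Contribution B = 70/100 * 8.03 GPa = 5.621 GPa
Step 3: Blend Young's modulus = 3.447 + 5.621 = 9.068 GPa

9.068 GPa


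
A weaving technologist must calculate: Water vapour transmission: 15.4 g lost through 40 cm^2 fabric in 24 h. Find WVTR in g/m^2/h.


Formula: WVTR = mass_loss / (area * time)
Step 1: Convert area: 40 cm^2 = 0.004 m^2
Step 2: WVTR = 15.4 g / (0.004 m^2 * 24 h)
Step 3: WVTR = 15.4 / 0.096 = 160.4 g/m^2/h

160.4 g/m^2/h


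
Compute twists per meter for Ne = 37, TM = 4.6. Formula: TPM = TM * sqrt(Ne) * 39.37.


Formula: TPM = TM * sqrt(Ne) * 39.37
Step 1: sqrt(Ne) = sqrt(37) = 6.0828
Step 2: TM * sqrt(Ne) = 4.6 * 6.0828 = 27.9809
Step 3: TPM = 27.9809 * 39.37 = 1102 twists/m

1102 twists/m


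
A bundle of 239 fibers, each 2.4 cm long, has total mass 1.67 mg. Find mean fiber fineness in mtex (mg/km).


Formula: fineness (mtex) = mass (mg) / total length (km) = (mass_mg / total_length_m) * 1000
Step 1: Convert fiber length: 2.4 cm = 0.024 m
Step 2: Total fiber length = 239 * 0.024 = 5.736 m
Step 3: Linear density = 1.67 mg / 5.736 m = 0.2911 mg/m
Step 4: fineness = 0.2911 * 1000 = 291.1 mtex

291.1 mtex


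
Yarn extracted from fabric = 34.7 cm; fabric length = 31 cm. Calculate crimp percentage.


Formula: Crimp% = ((L_yarn - L_fabric) / L_fabric) * 100
Step 1: Extension = 34.7 - 31 = 3.7 cm
Step 2: Crimp% = (3.7 / 31) * 100
Step 3: Crimp% = 0.119355 * 100 = 11.9355% ≈ 11.9%

11.9%


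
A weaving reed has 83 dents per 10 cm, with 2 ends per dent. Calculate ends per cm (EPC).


Formula: EPC = (dents per 10 cm * ends per dent) / 10
Step 1: Total ends per 10 cm = 83 * 2 = 166
Step 2: EPC = 166 / 10 = 16.6 ends/cm

16.6 ends/cm


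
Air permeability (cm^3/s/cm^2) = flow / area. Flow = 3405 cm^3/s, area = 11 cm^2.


Formula: Air Permeability = Airflow / Test Area
AP = 3405 cm^3/s / 11 cm^2
AP = 309.5 cm^3/s/cm^2

309.5 cm^3/s/cm^2


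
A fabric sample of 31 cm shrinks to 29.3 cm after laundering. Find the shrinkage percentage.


Formula: Shrinkage% = ((L_before - L_after) / L_before) * 100
Step 1: Shrinkage = 31 - 29.3 = 1.7 cm
Step 2: Shrinkage% = (1.7 / 31) * 100
Step 3: Shrinkage% = 0.054839 * 100 = 5.4839% ≈ 5.5%

5.5%


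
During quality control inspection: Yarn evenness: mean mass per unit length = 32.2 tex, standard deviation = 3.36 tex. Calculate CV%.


Formula: CV% = (standard deviation / mean) * 100
Step 1: Ratio = 3.36 / 32.2 = 0.104348
Step 2: CV% = 0.104348 * 100 = 10.4348% ≈ 10.4%

10.4%


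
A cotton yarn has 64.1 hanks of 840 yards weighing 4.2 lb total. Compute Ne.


Formula: Ne = hanks / mass_lb
Substituting: Ne = 64.1 / 4.2
Ne = 15.3

15.3 Ne


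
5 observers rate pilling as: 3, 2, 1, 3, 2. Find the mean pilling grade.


Formula: Mean = sum / count
Sum = 3 + 2 + 1 + 3 + 2 = 11
Mean = 11 / 5 = 2.2

2.2


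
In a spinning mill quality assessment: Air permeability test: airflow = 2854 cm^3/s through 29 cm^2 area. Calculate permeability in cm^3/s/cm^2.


Formula: Air Permeability = Airflow / Test Area
AP = 2854 cm^3/s / 29 cm^2
AP = 98.4 cm^3/s/cm^2

98.4 cm^3/s/cm^2


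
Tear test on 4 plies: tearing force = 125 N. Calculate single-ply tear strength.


Formula: Per-ply strength = Total force / Number of plies
Per-ply = 125 N / 4
Per-ply = 31.25 N

31.25 N


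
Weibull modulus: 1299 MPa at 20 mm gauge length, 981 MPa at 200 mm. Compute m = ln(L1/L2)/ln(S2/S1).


Formula: m = ln(L1/L2) / ln(S2/S1)
Step 1: ln(L1/L2) = ln(20/200) = -2.30259
Step 2: S2/S1 = 981/1299 = 0.7552
Step 3: ln(S2/S1) = ln(0.7552) = -0.28077
Step 4: m = -2.30259 / -0.28077 = 8.20

8.20 (Weibull m)


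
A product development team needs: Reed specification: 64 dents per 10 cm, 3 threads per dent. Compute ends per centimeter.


Formula: EPC = (dents per 10 cm * ends per dent) / 10
Step 1: Total ends per 10 cm = 64 * 3 = 192
Step 2: EPC = 192 / 10 = 19.2 ends/cm

19.2 ends/cm


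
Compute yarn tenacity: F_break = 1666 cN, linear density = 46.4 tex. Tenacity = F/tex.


Formula: Tenacity = Breaking force / Linear density
Tenacity = 1666 cN / 46.4 tex
Tenacity = 35.91 cN/tex

35.91 cN/tex


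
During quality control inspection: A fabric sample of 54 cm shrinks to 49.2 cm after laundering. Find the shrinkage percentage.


Formula: Shrinkage% = ((L_before - L_after) / L_before) * 100
Step 1: Shrinkage = 54 - 49.2 = 4.8 cm
Step 2: Shrinkage% = (4.8 / 54) * 100
Step 3: Shrinkage% = 0.088889 * 100 = 8.8889% ≈ 8.9%

8.9%


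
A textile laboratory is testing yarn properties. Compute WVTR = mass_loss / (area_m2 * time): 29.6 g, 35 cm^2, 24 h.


Formula: WVTR = mass_loss / (area * time)
Step 1: Convert area: 35 cm^2 = 0.0035 m^2
Step 2: WVTR = 29.6 g / (0.0035 m^2 * 24 h)
Step 3: WVTR = 29.6 / 0.084 = 352.4 g/m^2/h

352.4 g/m^2/h


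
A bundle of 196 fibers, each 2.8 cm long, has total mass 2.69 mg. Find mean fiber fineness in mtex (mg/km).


Formula: fineness (mtex) = mass (mg) / total length (km) = (mass_mg / total_length_m) * 1000
Step 1: Convert fiber length: 2.8 cm = 0.028 m
Step 2: Total fiber length = 196 * 0.028 = 5.488 m
Step 3: Linear density = 2.69 mg / 5.488 m = 0.4902 mg/m
Step 4: fineness = 0.4902 * 1000 = 490.2 mtex

490.2 mtex


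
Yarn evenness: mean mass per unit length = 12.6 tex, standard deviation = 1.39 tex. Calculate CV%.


Formula: CV% = (standard deviation / mean) * 100
Step 1: Ratio = 1.39 / 12.6 = 0.110317
Step 2: CV% = 0.110317 * 100 = 11.0317% ≈ 11.0%

11.0%


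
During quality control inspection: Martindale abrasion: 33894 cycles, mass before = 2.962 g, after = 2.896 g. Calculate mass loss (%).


Formula: Mass loss% = ((m_before - m_after) / m_before) * 100
Step 1: Mass loss = 2.962 - 2.896 = 0.066 g
Step 2: Ratio = 0.066 / 2.962 = 0.0222822
Step 3: Mass loss% = 0.0222822 * 100 = 2.22822% ≈ 2.23%

2.23%


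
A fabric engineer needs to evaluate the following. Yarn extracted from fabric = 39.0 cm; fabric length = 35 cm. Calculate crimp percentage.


Formula: Crimp% = ((L_yarn - L_fabric) / L_fabric) * 100
Step 1: Extension = 39.0 - 35 = 4.0 cm
Step 2: Crimp% = (4.0 / 35) * 100
Step 3: Crimp% = 0.114286 * 100 = 11.4286% ≈ 11.4%

11.4%


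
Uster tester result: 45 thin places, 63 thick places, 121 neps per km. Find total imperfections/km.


Formula: Total = thin places + thick places + neps
Total = 45 + 63 + 121
Total = 229 imperfections/km

229 imperfections/km


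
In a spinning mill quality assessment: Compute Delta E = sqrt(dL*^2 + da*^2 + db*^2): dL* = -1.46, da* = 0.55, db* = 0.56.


Formula: Delta E = sqrt(dL*^2 + da*^2 + db*^2)
Step 1: dL*^2 = (-1.46)^2 = 2.1316
Step 2: da*^2 = 0.55^2 = 0.3025
Step 3: db*^2 = 0.56^2 = 0.3136
Step 4: Sum = 2.1316 + 0.3025 + 0.3136 = 2.7477
Step 5: Delta E = sqrt(2.7477) = 1.66

1.66 Delta E


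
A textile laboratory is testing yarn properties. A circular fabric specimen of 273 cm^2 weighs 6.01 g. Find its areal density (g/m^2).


Formula: GSM = mass_g / area_m2
Step 1: Convert area: 273 cm^2 = 273 / 10000 = 0.0273 m^2
Step 2: GSM = 6.01 g / 0.0273 m^2 = 220.1 g/m^2

220.1 g/m^2


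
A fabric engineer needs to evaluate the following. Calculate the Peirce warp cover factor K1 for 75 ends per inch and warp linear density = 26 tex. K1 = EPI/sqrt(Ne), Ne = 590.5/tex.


Formula: K1 = EPI / sqrt(Ne), with Ne = 590.5 / tex_warp
Step 1: Ne = 590.5 / 26 = 22.712
Step 2: sqrt(Ne) = sqrt(22.712) = 4.7657
Step 3: K1 = 75 / 4.7657 = 15.7

15.7


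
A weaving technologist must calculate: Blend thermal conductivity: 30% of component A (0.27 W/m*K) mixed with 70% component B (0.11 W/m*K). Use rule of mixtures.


Formula: Blend property = (fraction_A * property_A) + (fraction_B * property_B)
Step 1: Contribution A = 30/100 * 0.27 W/m*K = 0.081 W/m*K
Step 2: Contribution B = 70/100 * 0.11 W/m*K = 0.077 W/m*K
Step 3: Blend thermal conductivity = 0.081 + 0.077 = 0.158 W/m*K

0.158 W/m*K


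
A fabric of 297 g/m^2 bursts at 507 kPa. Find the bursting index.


Formula: Bursting Index = Bursting Strength / Fabric GSM
BI = 507 kPa / 297 g/m^2
BI = 1.707 kPa/(g/m^2)

1.707 kPa/(g/m^2)


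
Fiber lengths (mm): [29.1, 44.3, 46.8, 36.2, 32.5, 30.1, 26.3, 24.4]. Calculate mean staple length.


Formula: Mean = sum of lengths / count
Sum = 29.1 + 44.3 + 46.8 + 36.2 + 32.5 + 30.1 + 26.3 + 24.4
Sum = 269.7 mm
Mean = 269.7 / 8 = 33.71 mm

33.71 mm


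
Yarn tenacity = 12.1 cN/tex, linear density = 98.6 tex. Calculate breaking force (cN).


Formula: Breaking force = Tenacity * Linear density
F = 12.1 cN/tex * 98.6 tex
F = 1193.06 cN

1193.06 cN


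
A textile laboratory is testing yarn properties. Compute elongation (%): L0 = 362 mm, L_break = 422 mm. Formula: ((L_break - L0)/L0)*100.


Formula: Elongation (%) = ((L_break - L0) / L0) * 100
Step 1: Extension = 422 - 362 = 60 mm
Step 2: Elongation = (60 / 362) * 100
Step 3: Elongation = 0.165746 * 100 = 16.5746% ≈ 16.6%

16.6%


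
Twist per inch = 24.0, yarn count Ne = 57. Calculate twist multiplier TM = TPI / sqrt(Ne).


Formula: TM = TPI / sqrt(Ne)
Step 1: sqrt(Ne) = sqrt(57) = 7.5498
Step 2: TM = 24.0 / 7.5498 = 3.18

3.18 TM


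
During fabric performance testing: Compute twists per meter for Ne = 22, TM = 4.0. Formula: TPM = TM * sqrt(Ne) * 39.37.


Formula: TPM = TM * sqrt(Ne) * 39.37
Step 1: sqrt(Ne) = sqrt(22) = 4.6904
Step 2: TM * sqrt(Ne) = 4.0 * 4.6904 = 18.7616
Step 3: TPM = 18.7616 * 39.37 = 739 twists/m

739 twists/m


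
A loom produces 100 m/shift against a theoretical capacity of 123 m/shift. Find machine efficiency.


Formula: Efficiency% = (Actual output / Theoretical output) * 100
Efficiency% = (100 / 123) * 100
Efficiency% = 0.813008 * 100 = 81.3008% ≈ 81.3%

81.3%


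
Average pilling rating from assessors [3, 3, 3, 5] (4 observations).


Formula: Mean = sum / count
Sum = 3 + 3 + 3 + 5 = 14
Mean = 14 / 4 = 3.5

3.5


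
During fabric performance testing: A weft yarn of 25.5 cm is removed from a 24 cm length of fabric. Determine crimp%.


Formula: Crimp% = ((L_yarn - L_fabric) / L_fabric) * 100
Step 1: Extension = 25.5 - 24 = 1.5 cm
Step 2: Crimp% = (1.5 / 24) * 100
Step 3: Crimp% = 0.0625 * 100 = 6.25% ≈ 6.3%

6.3%


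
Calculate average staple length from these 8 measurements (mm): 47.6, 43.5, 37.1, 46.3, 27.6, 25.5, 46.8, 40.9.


Formula: Mean = sum of lengths / count
Sum = 47.6 + 43.5 + 37.1 + 46.3 + 27.6 + 25.5 + 46.8 + 40.9
Sum = 315.3 mm
Mean = 315.3 / 8 = 39.41 mm

39.41 mm


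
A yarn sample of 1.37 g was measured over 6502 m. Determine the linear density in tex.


Formula: Tex = (mass_g / length_m) * 1000
Substituting: Tex = (1.37 / 6502) * 1000
Intermediate: 1.37 / 6502 = 0.0002107 g/m
Tex = 0.0002107 * 1000 = 0.21 tex

0.21 tex


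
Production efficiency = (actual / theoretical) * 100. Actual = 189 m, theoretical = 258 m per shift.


Formula: Efficiency% = (Actual output / Theoretical output) * 100
Efficiency% = (189 / 258) * 100
Efficiency% = 0.732558 * 100 = 73.2558% ≈ 73.3%

73.3%


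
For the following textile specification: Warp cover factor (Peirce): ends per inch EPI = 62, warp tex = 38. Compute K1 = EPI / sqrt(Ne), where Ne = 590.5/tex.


Formula: K1 = EPI / sqrt(Ne), with Ne = 590.5 / tex_warp
Step 1: Ne = 590.5 / 38 = 15.539
Step 2: sqrt(Ne) = sqrt(15.539) = 3.942
Step 3: K1 = 62 / 3.942 = 15.7

15.7


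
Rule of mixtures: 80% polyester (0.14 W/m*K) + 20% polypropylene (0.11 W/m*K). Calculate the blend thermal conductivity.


Formula: Blend property = (fraction_A * property_A) + (fraction_B * property_B)
Step 1: Contribution A = 80/100 * 0.14 W/m*K = 0.112 W/m*K
Step 2: Contribution B = 20/100 * 0.11 W/m*K = 0.022 W/m*K
Step 3: Blend thermal conductivity = 0.112 + 0.022 = 0.134 W/m*K

0.134 W/m*K


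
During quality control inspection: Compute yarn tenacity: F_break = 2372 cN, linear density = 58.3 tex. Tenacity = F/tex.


Formula: Tenacity = Breaking force / Linear density
Tenacity = 2372 cN / 58.3 tex
Tenacity = 40.69 cN/tex

40.69 cN/tex


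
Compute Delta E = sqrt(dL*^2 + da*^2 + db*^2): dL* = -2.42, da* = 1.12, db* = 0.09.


Formula: Delta E = sqrt(dL*^2 + da*^2 + db*^2)
Step 1: dL*^2 = (-2.42)^2 = 5.8564
Step 2: da*^2 = 1.12^2 = 1.2544
Step 3: db*^2 = 0.09^2 = 0.0081
Step 4: Sum = 5.8564 + 1.2544 + 0.0081 = 7.1189
Step 5: Delta E = sqrt(7.1189) = 2.67

2.67 Delta E


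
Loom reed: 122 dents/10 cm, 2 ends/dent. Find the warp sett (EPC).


Formula: EPC = (dents per 10 cm * ends per dent) / 10
Step 1: Total ends per 10 cm = 122 * 2 = 244
Step 2: EPC = 244 / 10 = 24.4 ends/cm

24.4 ends/cm


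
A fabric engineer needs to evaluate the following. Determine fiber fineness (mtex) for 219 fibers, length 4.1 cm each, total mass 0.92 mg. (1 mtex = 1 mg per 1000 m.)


Formula: fineness (mtex) = mass (mg) / total length (km) = (mass_mg / total_length_m) * 1000
Step 1: Convert fiber length: 4.1 cm = 0.041 m
Step 2: Total fiber length = 219 * 0.041 = 8.979 m
Step 3: Linear density = 0.92 mg / 8.979 m = 0.1025 mg/m
Step 4: fineness = 0.1025 * 1000 = 102.5 mtex

102.5 mtex


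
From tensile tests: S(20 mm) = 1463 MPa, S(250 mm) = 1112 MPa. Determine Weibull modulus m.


Formula: m = ln(L1/L2) / ln(S2/S1)
Step 1: ln(L1/L2) = ln(20/250) = -2.52573
Step 2: S2/S1 = 1112/1463 = 0.76008
Step 3: ln(S2/S1) = ln(0.76008) = -0.27433
Step 4: m = -2.52573 / -0.27433 = 9.21

9.21 (Weibull m)


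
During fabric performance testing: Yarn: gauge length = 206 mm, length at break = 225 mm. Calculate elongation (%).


Formula: Elongation (%) = ((L_break - L0) / L0) * 100
Step 1: Extension = 225 - 206 = 19 mm
Step 2: Elongation = (19 / 206) * 100
Step 3: Elongation = 0.092233 * 100 = 9.2233% ≈ 9.2%

9.2%


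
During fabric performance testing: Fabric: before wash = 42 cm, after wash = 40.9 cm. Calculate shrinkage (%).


Formula: Shrinkage% = ((L_before - L_after) / L_before) * 100
Step 1: Shrinkage = 42 - 40.9 = 1.1 cm
Step 2: Shrinkage% = (1.1 / 42) * 100
Step 3: Shrinkage% = 0.02619 * 100 = 2.619% ≈ 2.6%

2.6%


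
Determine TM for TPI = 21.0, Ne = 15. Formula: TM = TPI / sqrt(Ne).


Formula: TM = TPI / sqrt(Ne)
Step 1: sqrt(Ne) = sqrt(15) = 3.873
Step 2: TM = 21.0 / 3.873 = 5.42

5.42 TM


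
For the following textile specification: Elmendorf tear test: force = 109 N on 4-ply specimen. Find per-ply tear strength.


Formula: Per-ply strength = Total force / Number of plies
Per-ply = 109 N / 4
Per-ply = 27.25 N

27.25 N


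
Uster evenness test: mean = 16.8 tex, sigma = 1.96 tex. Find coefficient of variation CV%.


Formula: CV% = (standard deviation / mean) * 100
Step 1: Ratio = 1.96 / 16.8 = 0.116667
Step 2: CV% = 0.116667 * 100 = 11.6667% ≈ 11.7%

11.7%


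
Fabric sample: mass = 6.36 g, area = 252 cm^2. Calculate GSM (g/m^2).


Formula: GSM = mass_g / area_m2
Step 1: Convert area: 252 cm^2 = 252 / 10000 = 0.0252 m^2
Step 2: GSM = 6.36 g / 0.0252 m^2 = 252.4 g/m^2

252.4 g/m^2


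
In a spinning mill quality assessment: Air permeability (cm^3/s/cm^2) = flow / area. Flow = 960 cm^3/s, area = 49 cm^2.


Formula: Air Permeability = Airflow / Test Area
AP = 960 cm^3/s / 49 cm^2
AP = 19.6 cm^3/s/cm^2

19.6 cm^3/s/cm^2


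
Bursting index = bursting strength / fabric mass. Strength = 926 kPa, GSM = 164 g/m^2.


Formula: Bursting Index = Bursting Strength / Fabric GSM
BI = 926 kPa / 164 g/m^2
BI = 5.646 kPa/(g/m^2)

5.646 kPa/(g/m^2)


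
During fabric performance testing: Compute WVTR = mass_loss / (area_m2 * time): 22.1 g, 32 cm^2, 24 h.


Formula: WVTR = mass_loss / (area * time)
Step 1: Convert area: 32 cm^2 = 0.0032 m^2
Step 2: WVTR = 22.1 g / (0.0032 m^2 * 24 h)
Step 3: WVTR = 22.1 / 0.0768 = 287.8 g/m^2/h

287.8 g/m^2/h


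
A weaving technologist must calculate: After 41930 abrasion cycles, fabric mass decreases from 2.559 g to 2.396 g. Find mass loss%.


Formula: Mass loss% = ((m_before - m_after) / m_before) * 100
Step 1: Mass loss = 2.559 - 2.396 = 0.163 g
Step 2: Ratio = 0.163 / 2.559 = 0.0636968
Step 3: Mass loss% = 0.0636968 * 100 = 6.36968% ≈ 6.37%

6.37%


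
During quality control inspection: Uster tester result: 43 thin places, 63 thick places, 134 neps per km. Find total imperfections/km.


Formula: Total = thin places + thick places + neps
Total = 43 + 63 + 134
Total = 240 imperfections/km

240 imperfections/km


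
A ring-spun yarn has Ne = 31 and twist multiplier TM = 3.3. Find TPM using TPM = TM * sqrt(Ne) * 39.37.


Formula: TPM = TM * sqrt(Ne) * 39.37
Step 1: sqrt(Ne) = sqrt(31) = 5.5678
Step 2: TM * sqrt(Ne) = 3.3 * 5.5678 = 18.3737
Step 3: TPM = 18.3737 * 39.37 = 723 twists/m

723 twists/m


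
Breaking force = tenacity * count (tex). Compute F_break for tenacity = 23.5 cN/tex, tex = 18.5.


Formula: Breaking force = Tenacity * Linear density
F = 23.5 cN/tex * 18.5 tex
F = 434.75 cN

434.75 cN


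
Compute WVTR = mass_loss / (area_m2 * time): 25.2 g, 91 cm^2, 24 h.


Formula: WVTR = mass_loss / (area * time)
Step 1: Convert area: 91 cm^2 = 0.0091 m^2
Step 2: WVTR = 25.2 g / (0.0091 m^2 * 24 h)
Step 3: WVTR = 25.2 / 0.2184 = 115.4 g/m^2/h

115.4 g/m^2/h


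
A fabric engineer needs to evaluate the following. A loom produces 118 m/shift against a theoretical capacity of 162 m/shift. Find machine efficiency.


Formula: Efficiency% = (Actual output / Theoretical output) * 100
Efficiency% = (118 / 162) * 100
Efficiency% = 0.728395 * 100 = 72.8395% ≈ 72.8%

72.8%


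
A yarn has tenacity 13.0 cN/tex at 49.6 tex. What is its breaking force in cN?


Formula: Breaking force = Tenacity * Linear density
F = 13.0 cN/tex * 49.6 tex
F = 644.80 cN

644.80 cN


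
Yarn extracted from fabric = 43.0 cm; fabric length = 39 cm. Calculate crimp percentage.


Formula: Crimp% = ((L_yarn - L_fabric) / L_fabric) * 100
Step 1: Extension = 43.0 - 39 = 4.0 cm
Step 2: Crimp% = (4.0 / 39) * 100
Step 3: Crimp% = 0.102564 * 100 = 10.2564% ≈ 10.3%

10.3%


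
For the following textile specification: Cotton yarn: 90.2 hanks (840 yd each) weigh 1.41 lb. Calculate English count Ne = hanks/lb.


Formula: Ne = hanks / mass_lb
Substituting: Ne = 90.2 / 1.41
Ne = 64.0

64.0 Ne


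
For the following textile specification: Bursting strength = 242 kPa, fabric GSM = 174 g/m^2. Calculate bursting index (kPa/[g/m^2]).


Formula: Bursting Index = Bursting Strength / Fabric GSM
BI = 242 kPa / 174 g/m^2
BI = 1.391 kPa/(g/m^2)

1.391 kPa/(g/m^2)


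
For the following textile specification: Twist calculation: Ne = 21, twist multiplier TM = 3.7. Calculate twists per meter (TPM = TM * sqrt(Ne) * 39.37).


Formula: TPM = TM * sqrt(Ne) * 39.37
Step 1: sqrt(Ne) = sqrt(21) = 4.5826
Step 2: TM * sqrt(Ne) = 3.7 * 4.5826 = 16.9556
Step 3: TPM = 16.9556 * 39.37 = 668 twists/m

668 twists/m


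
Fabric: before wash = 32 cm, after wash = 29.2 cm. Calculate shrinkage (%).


Formula: Shrinkage% = ((L_before - L_after) / L_before) * 100
Step 1: Shrinkage = 32 - 29.2 = 2.8 cm
Step 2: Shrinkage% = (2.8 / 32) * 100
Step 3: Shrinkage% = 0.0875 * 100 = 8.75% ≈ 8.8%

8.8%


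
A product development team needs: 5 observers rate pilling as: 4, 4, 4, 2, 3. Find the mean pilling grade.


Formula: Mean = sum / count
Sum = 4 + 4 + 4 + 2 + 3 = 17
Mean = 17 / 5 = 3.4

3.4


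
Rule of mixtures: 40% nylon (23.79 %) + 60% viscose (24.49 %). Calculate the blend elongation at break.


Formula: Blend property = (fraction_A * property_A) + (fraction_B * property_B)
Step 1: Contribution A = 40/100 * 23.79 % = 9.516 %
Step 2: Contribution B = 60/100 * 24.49 % = 14.694 %
Step 3: Blend elongation at break = 9.516 + 14.694 = 24.21 %

24.21 %


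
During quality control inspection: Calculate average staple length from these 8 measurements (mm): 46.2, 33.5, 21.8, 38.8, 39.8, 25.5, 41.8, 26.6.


Formula: Mean = sum of lengths / count
Sum = 46.2 + 33.5 + 21.8 + 38.8 + 39.8 + 25.5 + 41.8 + 26.6
Sum = 274.0 mm
Mean = 274.0 / 8 = 34.25 mm

34.25 mm


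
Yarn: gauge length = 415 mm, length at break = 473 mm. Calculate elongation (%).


Formula: Elongation (%) = ((L_break - L0) / L0) * 100
Step 1: Extension = 473 - 415 = 58 mm
Step 2: Elongation = (58 / 415) * 100
Step 3: Elongation = 0.139759 * 100 = 13.9759% ≈ 14.0%

14.0%


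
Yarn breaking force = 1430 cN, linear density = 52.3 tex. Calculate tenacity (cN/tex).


Formula: Tenacity = Breaking force / Linear density
Tenacity = 1430 cN / 52.3 tex
Tenacity = 27.34 cN/tex

27.34 cN/tex


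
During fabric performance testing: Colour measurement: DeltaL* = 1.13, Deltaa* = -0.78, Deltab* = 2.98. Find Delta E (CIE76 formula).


Formula: Delta E = sqrt(dL*^2 + da*^2 + db*^2)
Step 1: dL*^2 = 1.13^2 = 1.2769
Step 2: da*^2 = (-0.78)^2 = 0.6084
Step 3: db*^2 = 2.98^2 = 8.8804
Step 4: Sum = 1.2769 + 0.6084 + 8.8804 = 10.7657
Step 5: Delta E = sqrt(10.7657) = 3.28

3.28 Delta E


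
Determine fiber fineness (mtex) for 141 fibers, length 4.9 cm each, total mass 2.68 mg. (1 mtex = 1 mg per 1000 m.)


Formula: fineness (mtex) = mass (mg) / total length (km) = (mass_mg / total_length_m) * 1000
Step 1: Convert fiber length: 4.9 cm = 0.049 m
Step 2: Total fiber length = 141 * 0.049 = 6.909 m
Step 3: Linear density = 2.68 mg / 6.909 m = 0.3879 mg/m
Step 4: fineness = 0.3879 * 1000 = 387.9 mtex

387.9 mtex


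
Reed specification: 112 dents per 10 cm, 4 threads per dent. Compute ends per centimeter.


Formula: EPC = (dents per 10 cm * ends per dent) / 10
Step 1: Total ends per 10 cm = 112 * 4 = 448
Step 2: EPC = 448 / 10 = 44.8 ends/cm

44.8 ends/cm


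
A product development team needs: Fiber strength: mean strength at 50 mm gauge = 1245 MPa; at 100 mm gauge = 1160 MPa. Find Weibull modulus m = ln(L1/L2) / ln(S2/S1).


Formula: m = ln(L1/L2) / ln(S2/S1)
Step 1: ln(L1/L2) = ln(50/100) = -0.69315
Step 2: S2/S1 = 1160/1245 = 0.93173
Step 3: ln(S2/S1) = ln(0.93173) = -0.07071
Step 4: m = -0.69315 / -0.07071 = 9.80

9.80 (Weibull m)


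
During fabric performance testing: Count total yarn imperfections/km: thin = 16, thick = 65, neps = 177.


Formula: Total = thin places + thick places + neps
Total = 16 + 65 + 177
Total = 258 imperfections/km

258 imperfections/km


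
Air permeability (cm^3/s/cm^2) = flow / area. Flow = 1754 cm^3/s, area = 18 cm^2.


Formula: Air Permeability = Airflow / Test Area
AP = 1754 cm^3/s / 18 cm^2
AP = 97.4 cm^3/s/cm^2

97.4 cm^3/s/cm^2


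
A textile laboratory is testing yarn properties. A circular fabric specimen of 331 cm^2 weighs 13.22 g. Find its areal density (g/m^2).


Formula: GSM = mass_g / area_m2
Step 1: Convert area: 331 cm^2 = 331 / 10000 = 0.0331 m^2
Step 2: GSM = 13.22 g / 0.0331 m^2 = 399.4 g/m^2

399.4 g/m^2


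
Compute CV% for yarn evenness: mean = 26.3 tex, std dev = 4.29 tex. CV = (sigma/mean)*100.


Formula: CV% = (standard deviation / mean) * 100
Step 1: Ratio = 4.29 / 26.3 = 0.163118
Step 2: CV% = 0.163118 * 100 = 16.3118% ≈ 16.3%

16.3%


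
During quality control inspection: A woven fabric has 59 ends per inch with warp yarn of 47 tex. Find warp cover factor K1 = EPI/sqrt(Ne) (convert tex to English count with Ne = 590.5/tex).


Formula: K1 = EPI / sqrt(Ne), with Ne = 590.5 / tex_warp
Step 1: Ne = 590.5 / 47 = 12.564
Step 2: sqrt(Ne) = sqrt(12.564) = 3.5446
Step 3: K1 = 59 / 3.5446 = 16.6

16.6


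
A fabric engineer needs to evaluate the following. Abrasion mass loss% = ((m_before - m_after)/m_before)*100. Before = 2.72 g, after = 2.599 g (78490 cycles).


Formula: Mass loss% = ((m_before - m_after) / m_before) * 100
Step 1: Mass loss = 2.72 - 2.599 = 0.121 g
Step 2: Ratio = 0.121 / 2.72 = 0.0444853
Step 3: Mass loss% = 0.0444853 * 100 = 4.44853% ≈ 4.45%

4.45%


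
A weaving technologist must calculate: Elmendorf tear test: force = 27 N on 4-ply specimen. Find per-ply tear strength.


Formula: Per-ply strength = Total force / Number of plies
Per-ply = 27 N / 4
Per-ply = 6.75 N

6.75 N


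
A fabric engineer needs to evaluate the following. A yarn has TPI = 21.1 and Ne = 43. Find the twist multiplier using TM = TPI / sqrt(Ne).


Formula: TM = TPI / sqrt(Ne)
Step 1: sqrt(Ne) = sqrt(43) = 6.5574
Step 2: TM = 21.1 / 6.5574 = 3.22

3.22 TM


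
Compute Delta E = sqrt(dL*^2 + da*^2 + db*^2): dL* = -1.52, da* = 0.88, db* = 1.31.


Formula: Delta E = sqrt(dL*^2 + da*^2 + db*^2)
Step 1: dL*^2 = (-1.52)^2 = 2.3104
Step 2: da*^2 = 0.88^2 = 0.7744
Step 3: db*^2 = 1.31^2 = 1.7161
Step 4: Sum = 2.3104 + 0.7744 + 1.7161 = 4.8009
Step 5: Delta E = sqrt(4.8009) = 2.19

2.19 Delta E


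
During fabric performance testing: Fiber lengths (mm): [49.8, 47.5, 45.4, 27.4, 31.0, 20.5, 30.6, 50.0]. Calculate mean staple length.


Formula: Mean = sum of lengths / count
Sum = 49.8 + 47.5 + 45.4 + 27.4 + 31.0 + 20.5 + 30.6 + 50.0
Sum = 302.2 mm
Mean = 302.2 / 8 = 37.78 mm

37.78 mm


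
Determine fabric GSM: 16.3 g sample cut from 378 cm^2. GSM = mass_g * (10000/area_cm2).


Formula: GSM = mass_g / area_m2
Step 1: Convert area: 378 cm^2 = 378 / 10000 = 0.0378 m^2
Step 2: GSM = 16.3 g / 0.0378 m^2 = 431.2 g/m^2

431.2 g/m^2


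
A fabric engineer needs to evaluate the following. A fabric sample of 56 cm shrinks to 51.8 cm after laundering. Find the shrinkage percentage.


Formula: Shrinkage% = ((L_before - L_after) / L_before) * 100
Step 1: Shrinkage = 56 - 51.8 = 4.2 cm
Step 2: Shrinkage% = (4.2 / 56) * 100
Step 3: Shrinkage% = 0.075 * 100 = 7.5%

7.5%


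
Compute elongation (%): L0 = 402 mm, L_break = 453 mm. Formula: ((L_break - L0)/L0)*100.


Formula: Elongation (%) = ((L_break - L0) / L0) * 100
Step 1: Extension = 453 - 402 = 51 mm
Step 2: Elongation = (51 / 402) * 100
Step 3: Elongation = 0.126866 * 100 = 12.6866% ≈ 12.7%

12.7%


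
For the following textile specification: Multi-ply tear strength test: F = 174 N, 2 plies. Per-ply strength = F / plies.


Formula: Per-ply strength = Total force / Number of plies
Per-ply = 174 N / 2
Per-ply = 87 N

87 N


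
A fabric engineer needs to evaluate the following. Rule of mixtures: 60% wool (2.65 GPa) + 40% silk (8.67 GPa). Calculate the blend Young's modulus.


Formula: Blend property = (fraction_A * property_A) + (fraction_B * property_B)
Step 1: Contribution A = 60/100 * 2.65 GPa = 1.59 GPa
Step 2: Contribution B = 40/100 * 8.67 GPa = 3.468 GPa
Step 3: Blend Young's modulus = 1.59 + 3.468 = 5.058 GPa

5.058 GPa


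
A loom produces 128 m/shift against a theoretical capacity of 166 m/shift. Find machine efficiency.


Formula: Efficiency% = (Actual output / Theoretical output) * 100
Efficiency% = (128 / 166) * 100
Efficiency% = 0.771084 * 100 = 77.1084% ≈ 77.1%

77.1%


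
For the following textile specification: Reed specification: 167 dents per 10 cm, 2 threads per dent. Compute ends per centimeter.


Formula: EPC = (dents per 10 cm * ends per dent) / 10
Step 1: Total ends per 10 cm = 167 * 2 = 334
Step 2: EPC = 334 / 10 = 33.4 ends/cm

33.4 ends/cm


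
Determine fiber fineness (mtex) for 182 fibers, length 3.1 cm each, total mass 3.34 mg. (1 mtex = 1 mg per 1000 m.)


Formula: fineness (mtex) = mass (mg) / total length (km) = (mass_mg / total_length_m) * 1000
Step 1: Convert fiber length: 3.1 cm = 0.031 m
Step 2: Total fiber length = 182 * 0.031 = 5.642 m
Step 3: Linear density = 3.34 mg / 5.642 m = 0.5920 mg/m
Step 4: fineness = 0.5920 * 1000 = 592.0 mtex

592.0 mtex


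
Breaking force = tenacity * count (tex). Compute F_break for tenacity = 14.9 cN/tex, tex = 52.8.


Formula: Breaking force = Tenacity * Linear density
F = 14.9 cN/tex * 52.8 tex
F = 786.72 cN

786.72 cN


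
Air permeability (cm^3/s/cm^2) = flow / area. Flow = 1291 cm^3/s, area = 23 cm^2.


Formula: Air Permeability = Airflow / Test Area
AP = 1291 cm^3/s / 23 cm^2
AP = 56.1 cm^3/s/cm^2

56.1 cm^3/s/cm^2


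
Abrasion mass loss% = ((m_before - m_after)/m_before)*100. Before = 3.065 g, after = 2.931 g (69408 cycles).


Formula: Mass loss% = ((m_before - m_after) / m_before) * 100
Step 1: Mass loss = 3.065 - 2.931 = 0.134 g
Step 2: Ratio = 0.134 / 3.065 = 0.0437194
Step 3: Mass loss% = 0.0437194 * 100 = 4.37194% ≈ 4.37%

4.37%


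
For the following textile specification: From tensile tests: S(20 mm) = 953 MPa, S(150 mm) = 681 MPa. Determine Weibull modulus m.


Formula: m = ln(L1/L2) / ln(S2/S1)
Step 1: ln(L1/L2) = ln(20/150) = -2.01490
Step 2: S2/S1 = 681/953 = 0.71459
Step 3: ln(S2/S1) = ln(0.71459) = -0.33605
Step 4: m = -2.01490 / -0.33605 = 6.00

6.00 (Weibull m)


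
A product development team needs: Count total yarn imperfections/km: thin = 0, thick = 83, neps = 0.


Formula: Total = thin places + thick places + neps
Total = 0 + 83 + 0
Total = 83 imperfections/km

83 imperfections/km


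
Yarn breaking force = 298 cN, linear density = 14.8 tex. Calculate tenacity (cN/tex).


Formula: Tenacity = Breaking force / Linear density
Tenacity = 298 cN / 14.8 tex
Tenacity = 20.14 cN/tex

20.14 cN/tex


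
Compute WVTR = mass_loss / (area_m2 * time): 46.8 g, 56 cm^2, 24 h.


Formula: WVTR = mass_loss / (area * time)
Step 1: Convert area: 56 cm^2 = 0.0056 m^2
Step 2: WVTR = 46.8 g / (0.0056 m^2 * 24 h)
Step 3: WVTR = 46.8 / 0.1344 = 348.2 g/m^2/h

348.2 g/m^2/h


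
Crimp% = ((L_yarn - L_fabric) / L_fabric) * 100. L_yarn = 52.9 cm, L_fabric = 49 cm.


Formula: Crimp% = ((L_yarn - L_fabric) / L_fabric) * 100
Step 1: Extension = 52.9 - 49 = 3.9 cm
Step 2: Crimp% = (3.9 / 49) * 100
Step 3: Crimp% = 0.079592 * 100 = 7.9592% ≈ 8.0%

8.0%


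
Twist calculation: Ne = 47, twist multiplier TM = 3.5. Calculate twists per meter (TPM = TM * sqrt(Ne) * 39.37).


Formula: TPM = TM * sqrt(Ne) * 39.37
Step 1: sqrt(Ne) = sqrt(47) = 6.8557
Step 2: TM * sqrt(Ne) = 3.5 * 6.8557 = 23.995
Step 3: TPM = 23.995 * 39.37 = 945 twists/m

945 twists/m


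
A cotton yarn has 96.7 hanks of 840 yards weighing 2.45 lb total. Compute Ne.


Formula: Ne = hanks / mass_lb
Substituting: Ne = 96.7 / 2.45
Ne = 39.5

39.5 Ne


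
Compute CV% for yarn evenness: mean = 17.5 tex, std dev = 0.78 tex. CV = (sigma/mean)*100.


Formula: CV% = (standard deviation / mean) * 100
Step 1: Ratio = 0.78 / 17.5 = 0.044571
Step 2: CV% = 0.044571 * 100 = 4.4571% ≈ 4.5%

4.5%


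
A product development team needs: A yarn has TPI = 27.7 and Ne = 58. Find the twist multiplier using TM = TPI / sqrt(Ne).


Formula: TM = TPI / sqrt(Ne)
Step 1: sqrt(Ne) = sqrt(58) = 7.6158
Step 2: TM = 27.7 / 7.6158 = 3.64

3.64 TM


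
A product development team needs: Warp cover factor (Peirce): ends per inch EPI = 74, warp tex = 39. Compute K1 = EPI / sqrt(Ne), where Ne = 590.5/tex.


Formula: K1 = EPI / sqrt(Ne), with Ne = 590.5 / tex_warp
Step 1: Ne = 590.5 / 39 = 15.141
Step 2: sqrt(Ne) = sqrt(15.141) = 3.8911
Step 3: K1 = 74 / 3.8911 = 19.0

19.0


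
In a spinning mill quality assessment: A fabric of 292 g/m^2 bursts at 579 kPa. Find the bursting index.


Formula: Bursting Index = Bursting Strength / Fabric GSM
BI = 579 kPa / 292 g/m^2
BI = 1.983 kPa/(g/m^2)

1.983 kPa/(g/m^2)


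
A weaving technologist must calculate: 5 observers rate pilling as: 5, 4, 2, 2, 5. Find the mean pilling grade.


Formula: Mean = sum / count
Sum = 5 + 4 + 2 + 2 + 5 = 18
Mean = 18 / 5 = 3.6

3.6


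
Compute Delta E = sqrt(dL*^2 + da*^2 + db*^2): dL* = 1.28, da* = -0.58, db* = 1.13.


Formula: Delta E = sqrt(dL*^2 + da*^2 + db*^2)
Step 1: dL*^2 = 1.28^2 = 1.6384
Step 2: da*^2 = (-0.58)^2 = 0.3364
Step 3: db*^2 = 1.13^2 = 1.2769
Step 4: Sum = 1.6384 + 0.3364 + 1.2769 = 3.2517
Step 5: Delta E = sqrt(3.2517) = 1.8

1.8 Delta E
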